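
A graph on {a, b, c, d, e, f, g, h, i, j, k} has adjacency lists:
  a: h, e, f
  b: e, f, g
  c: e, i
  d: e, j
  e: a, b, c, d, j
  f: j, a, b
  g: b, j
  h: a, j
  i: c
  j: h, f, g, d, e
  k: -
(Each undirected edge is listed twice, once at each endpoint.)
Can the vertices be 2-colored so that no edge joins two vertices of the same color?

e-d-j-e is an odd cycle (length 3), and a bipartite graph can contain only even cycles.

No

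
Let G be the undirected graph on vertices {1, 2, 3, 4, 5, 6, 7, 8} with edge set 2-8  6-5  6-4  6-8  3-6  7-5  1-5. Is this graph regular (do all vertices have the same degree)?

Degrees: 1:1, 2:1, 3:1, 4:1, 5:3, 6:4, 7:1, 8:2
Degrees are not all equal (e.g. deg(1)=1 but deg(6)=4); not regular.

No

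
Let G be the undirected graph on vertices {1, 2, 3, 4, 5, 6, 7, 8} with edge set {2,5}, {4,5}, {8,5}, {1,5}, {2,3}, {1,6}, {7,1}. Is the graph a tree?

Yes

|V| = 8, |E| = 7.
Connected and |E| = |V| - 1, which characterizes a tree.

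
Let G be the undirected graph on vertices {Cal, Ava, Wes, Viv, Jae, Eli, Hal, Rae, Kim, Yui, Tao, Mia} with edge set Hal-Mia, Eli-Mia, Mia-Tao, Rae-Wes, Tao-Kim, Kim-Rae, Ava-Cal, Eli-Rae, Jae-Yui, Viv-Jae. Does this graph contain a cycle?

Yes

|V| = 12, |E| = 10, number of components = 3.
One cycle is Rae-Eli-Mia-Tao-Kim-Rae.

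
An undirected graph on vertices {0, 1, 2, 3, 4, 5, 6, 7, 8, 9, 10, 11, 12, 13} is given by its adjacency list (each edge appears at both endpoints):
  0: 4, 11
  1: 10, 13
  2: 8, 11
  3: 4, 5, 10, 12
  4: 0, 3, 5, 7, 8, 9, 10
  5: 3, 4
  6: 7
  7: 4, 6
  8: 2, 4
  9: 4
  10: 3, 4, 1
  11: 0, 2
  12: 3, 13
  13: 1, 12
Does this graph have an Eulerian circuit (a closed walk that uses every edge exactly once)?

Degrees: 0:2, 1:2, 2:2, 3:4, 4:7, 5:2, 6:1, 7:2, 8:2, 9:1, 10:3, 11:2, 12:2, 13:2
Vertices with odd degree: 4, 6, 9, 10. An Eulerian circuit requires all degrees even.

No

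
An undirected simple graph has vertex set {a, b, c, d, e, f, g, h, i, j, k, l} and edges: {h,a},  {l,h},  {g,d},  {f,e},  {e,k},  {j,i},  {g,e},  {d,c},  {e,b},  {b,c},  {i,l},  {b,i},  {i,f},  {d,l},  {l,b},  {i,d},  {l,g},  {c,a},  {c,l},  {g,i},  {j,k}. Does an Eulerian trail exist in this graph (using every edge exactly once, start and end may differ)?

Degrees: a:2, b:4, c:4, d:4, e:4, f:2, g:4, h:2, i:6, j:2, k:2, l:6
Odd-degree vertices: none (0 total).
The non-isolated vertices are connected and exactly 0 have odd degree, so an Eulerian trail exists.

Yes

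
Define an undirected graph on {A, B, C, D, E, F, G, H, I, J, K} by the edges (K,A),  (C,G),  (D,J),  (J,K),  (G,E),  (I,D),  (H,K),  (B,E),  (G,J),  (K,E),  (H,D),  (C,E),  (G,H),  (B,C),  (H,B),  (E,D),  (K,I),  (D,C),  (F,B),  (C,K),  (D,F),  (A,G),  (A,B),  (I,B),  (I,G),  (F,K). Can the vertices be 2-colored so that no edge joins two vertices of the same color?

No

The cycle E-C-K-E has length 3, which is odd, so the graph is not bipartite.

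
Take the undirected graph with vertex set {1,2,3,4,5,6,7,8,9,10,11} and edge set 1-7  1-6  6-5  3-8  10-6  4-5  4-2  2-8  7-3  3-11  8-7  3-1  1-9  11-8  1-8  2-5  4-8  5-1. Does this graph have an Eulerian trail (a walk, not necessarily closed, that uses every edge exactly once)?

No

Degrees: 1:6, 2:3, 3:4, 4:3, 5:4, 6:3, 7:3, 8:6, 9:1, 10:1, 11:2
Odd-degree vertices: 2, 4, 6, 7, 9, 10 (6 total).
With 6 odd-degree vertices (more than two), no single trail can use every edge.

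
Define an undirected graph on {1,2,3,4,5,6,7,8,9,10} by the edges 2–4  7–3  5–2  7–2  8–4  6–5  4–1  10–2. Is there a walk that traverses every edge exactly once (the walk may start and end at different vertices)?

Degrees: 1:1, 2:4, 3:1, 4:3, 5:2, 6:1, 7:2, 8:1, 9:0, 10:1
Odd-degree vertices: 1, 3, 4, 6, 8, 10 (6 total).
With 6 odd-degree vertices (more than two), no single trail can use every edge.

No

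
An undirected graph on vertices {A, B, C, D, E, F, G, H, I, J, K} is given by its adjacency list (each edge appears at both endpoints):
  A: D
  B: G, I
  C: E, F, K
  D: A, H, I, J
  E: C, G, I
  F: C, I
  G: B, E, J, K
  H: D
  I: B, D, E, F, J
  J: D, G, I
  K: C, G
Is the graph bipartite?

J-D-I-J is an odd cycle (length 3), and a bipartite graph can contain only even cycles.

No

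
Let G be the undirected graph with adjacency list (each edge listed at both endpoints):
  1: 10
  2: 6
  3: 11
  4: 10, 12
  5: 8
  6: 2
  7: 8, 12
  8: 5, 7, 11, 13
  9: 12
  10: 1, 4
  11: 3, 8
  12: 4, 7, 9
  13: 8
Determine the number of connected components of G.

Component: {2, 6}
Component: {1, 3, 4, 5, 7, 8, 9, 10, 11, 12, 13}

2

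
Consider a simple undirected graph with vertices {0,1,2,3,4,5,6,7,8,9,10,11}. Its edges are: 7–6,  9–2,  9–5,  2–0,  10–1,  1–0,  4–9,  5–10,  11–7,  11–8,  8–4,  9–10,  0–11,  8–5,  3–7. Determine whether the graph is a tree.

No

|V| = 12, |E| = 15.
A tree on 12 vertices has exactly 11 edges; this graph has 15, so it contains a cycle and is not a tree.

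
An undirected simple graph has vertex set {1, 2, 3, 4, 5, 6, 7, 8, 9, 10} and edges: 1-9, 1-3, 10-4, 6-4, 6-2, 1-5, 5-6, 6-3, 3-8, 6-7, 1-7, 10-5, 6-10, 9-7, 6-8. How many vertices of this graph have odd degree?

Degrees: 1:4, 2:1, 3:3, 4:2, 5:3, 6:7, 7:3, 8:2, 9:2, 10:3
Odd-degree vertices: 2, 3, 5, 6, 7, 10.

6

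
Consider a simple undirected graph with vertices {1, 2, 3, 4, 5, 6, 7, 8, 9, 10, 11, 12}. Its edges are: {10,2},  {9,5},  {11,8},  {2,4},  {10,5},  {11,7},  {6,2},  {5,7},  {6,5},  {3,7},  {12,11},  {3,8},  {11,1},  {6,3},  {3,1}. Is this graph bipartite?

Yes

Color {2, 3, 5, 11} black and {1, 4, 6, 7, 8, 9, 10, 12} white. No edge joins two same-colored vertices, so the graph is bipartite.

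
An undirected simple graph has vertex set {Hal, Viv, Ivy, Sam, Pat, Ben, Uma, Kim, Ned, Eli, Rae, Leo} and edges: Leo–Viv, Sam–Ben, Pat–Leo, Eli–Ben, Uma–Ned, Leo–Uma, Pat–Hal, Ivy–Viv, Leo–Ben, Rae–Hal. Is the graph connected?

Component: {Kim}
Component: {Hal, Viv, Ivy, Sam, Pat, Ben, Uma, Ned, Eli, Rae, Leo}
There are 2 separate components, so the graph is not connected.

No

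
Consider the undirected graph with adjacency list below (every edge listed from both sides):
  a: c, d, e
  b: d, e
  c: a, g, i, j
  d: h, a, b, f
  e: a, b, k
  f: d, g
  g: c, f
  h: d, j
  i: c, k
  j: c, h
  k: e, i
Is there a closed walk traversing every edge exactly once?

Degrees: a:3, b:2, c:4, d:4, e:3, f:2, g:2, h:2, i:2, j:2, k:2
Vertices with odd degree: a, e. An Eulerian circuit requires all degrees even.

No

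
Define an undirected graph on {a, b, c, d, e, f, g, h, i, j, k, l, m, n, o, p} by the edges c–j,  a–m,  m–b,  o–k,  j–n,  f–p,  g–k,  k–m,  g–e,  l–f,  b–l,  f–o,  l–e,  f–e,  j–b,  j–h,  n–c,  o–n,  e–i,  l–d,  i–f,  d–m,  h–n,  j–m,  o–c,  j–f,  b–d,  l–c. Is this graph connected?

Starting from a and exploring outward reaches every vertex (a, m, b, k, d, j, l, o, g, n, h, f, c, e, p, i); the graph is connected.

Yes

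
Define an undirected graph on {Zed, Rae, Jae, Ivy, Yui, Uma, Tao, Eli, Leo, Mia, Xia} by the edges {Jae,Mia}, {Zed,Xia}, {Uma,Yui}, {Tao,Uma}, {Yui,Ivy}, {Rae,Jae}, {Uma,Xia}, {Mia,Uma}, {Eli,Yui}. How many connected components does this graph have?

Component: {Leo}
Component: {Zed, Rae, Jae, Ivy, Yui, Uma, Tao, Eli, Mia, Xia}

2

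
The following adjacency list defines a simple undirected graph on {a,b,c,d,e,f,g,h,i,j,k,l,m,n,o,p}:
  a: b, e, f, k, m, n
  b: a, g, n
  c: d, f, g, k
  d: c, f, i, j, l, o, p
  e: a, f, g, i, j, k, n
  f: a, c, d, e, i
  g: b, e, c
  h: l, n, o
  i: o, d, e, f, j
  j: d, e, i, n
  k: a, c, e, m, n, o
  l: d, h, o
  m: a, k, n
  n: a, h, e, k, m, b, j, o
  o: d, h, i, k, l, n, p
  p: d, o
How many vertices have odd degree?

Degrees: a:6, b:3, c:4, d:7, e:7, f:5, g:3, h:3, i:5, j:4, k:6, l:3, m:3, n:8, o:7, p:2
Odd-degree vertices: b, d, e, f, g, h, i, l, m, o.

10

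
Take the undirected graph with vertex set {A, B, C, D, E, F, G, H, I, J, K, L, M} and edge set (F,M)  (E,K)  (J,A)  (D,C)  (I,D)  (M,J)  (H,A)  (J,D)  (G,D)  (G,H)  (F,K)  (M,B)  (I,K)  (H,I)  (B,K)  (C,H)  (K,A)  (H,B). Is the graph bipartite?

No

The cycle J-A-K-B-M-J has length 5, which is odd, so the graph is not bipartite.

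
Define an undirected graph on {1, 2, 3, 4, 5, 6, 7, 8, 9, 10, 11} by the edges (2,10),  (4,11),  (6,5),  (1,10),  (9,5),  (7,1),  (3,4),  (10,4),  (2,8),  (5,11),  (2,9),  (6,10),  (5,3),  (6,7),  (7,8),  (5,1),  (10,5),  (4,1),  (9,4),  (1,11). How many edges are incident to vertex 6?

3

Neighbors of 6: 5, 7, 10.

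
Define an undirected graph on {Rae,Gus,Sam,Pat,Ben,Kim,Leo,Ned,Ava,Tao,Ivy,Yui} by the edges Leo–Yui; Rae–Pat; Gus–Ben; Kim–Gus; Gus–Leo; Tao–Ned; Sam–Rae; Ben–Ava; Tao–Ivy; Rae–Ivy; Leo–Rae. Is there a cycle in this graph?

The graph has 12 vertices, 11 edges, and 1 connected component.
A forest on 12 vertices with 1 component has exactly 11 edges, which matches — so no cycle.

No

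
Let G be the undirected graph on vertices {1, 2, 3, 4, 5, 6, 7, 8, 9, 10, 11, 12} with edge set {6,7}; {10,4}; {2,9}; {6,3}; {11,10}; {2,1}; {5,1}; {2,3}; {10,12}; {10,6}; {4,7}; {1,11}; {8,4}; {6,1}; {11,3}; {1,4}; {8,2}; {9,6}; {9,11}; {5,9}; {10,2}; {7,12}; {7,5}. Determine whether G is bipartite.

Yes

Color {2, 4, 5, 6, 11, 12} black and {1, 3, 7, 8, 9, 10} white. No edge joins two same-colored vertices, so the graph is bipartite.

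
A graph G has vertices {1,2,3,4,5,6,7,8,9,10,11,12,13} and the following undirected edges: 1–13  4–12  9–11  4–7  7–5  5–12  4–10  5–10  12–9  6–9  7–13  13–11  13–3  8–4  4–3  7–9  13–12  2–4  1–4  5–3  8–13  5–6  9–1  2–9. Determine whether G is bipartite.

A valid 2-coloring puts {4, 5, 9, 13} on one side and {1, 2, 3, 6, 7, 8, 10, 11, 12} on the other; every edge crosses between the two sides.

Yes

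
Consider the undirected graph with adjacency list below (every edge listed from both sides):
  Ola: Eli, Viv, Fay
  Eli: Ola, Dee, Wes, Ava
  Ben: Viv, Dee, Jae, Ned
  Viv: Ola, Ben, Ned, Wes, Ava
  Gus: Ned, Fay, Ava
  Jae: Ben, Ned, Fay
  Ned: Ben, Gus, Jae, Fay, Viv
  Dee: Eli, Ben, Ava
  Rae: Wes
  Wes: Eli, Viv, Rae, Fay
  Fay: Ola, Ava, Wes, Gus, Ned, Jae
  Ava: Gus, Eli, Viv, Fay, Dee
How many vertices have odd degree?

Degrees: Ola:3, Eli:4, Ben:4, Viv:5, Gus:3, Jae:3, Ned:5, Dee:3, Rae:1, Wes:4, Fay:6, Ava:5
Odd-degree vertices: Ola, Viv, Gus, Jae, Ned, Dee, Rae, Ava.

8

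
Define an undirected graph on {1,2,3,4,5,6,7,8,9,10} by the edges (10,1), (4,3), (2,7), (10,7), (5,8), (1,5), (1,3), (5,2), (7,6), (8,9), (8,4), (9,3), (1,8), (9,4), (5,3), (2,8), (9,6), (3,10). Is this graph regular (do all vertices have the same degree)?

Degrees: 1:4, 2:3, 3:5, 4:3, 5:4, 6:2, 7:3, 8:5, 9:4, 10:3
Vertex 6 has degree 2 while 3 has degree 5, so the graph is not regular.

No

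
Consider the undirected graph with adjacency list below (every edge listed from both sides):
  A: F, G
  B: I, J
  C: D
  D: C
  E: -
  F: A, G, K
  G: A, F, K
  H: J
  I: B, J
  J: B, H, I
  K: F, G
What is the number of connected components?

Component: {E}
Component: {C, D}
Component: {A, F, G, K}
Component: {B, H, I, J}

4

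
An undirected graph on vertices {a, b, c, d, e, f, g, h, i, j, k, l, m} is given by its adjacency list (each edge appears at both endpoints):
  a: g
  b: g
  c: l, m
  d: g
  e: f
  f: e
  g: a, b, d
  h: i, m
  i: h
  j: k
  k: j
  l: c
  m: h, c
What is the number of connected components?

Component: {e, f}
Component: {j, k}
Component: {a, b, d, g}
Component: {c, h, i, l, m}

4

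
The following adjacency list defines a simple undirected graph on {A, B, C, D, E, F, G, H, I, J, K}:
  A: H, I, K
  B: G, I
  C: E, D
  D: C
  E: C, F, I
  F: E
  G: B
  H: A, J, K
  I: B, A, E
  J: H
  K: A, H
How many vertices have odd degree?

8

Degrees: A:3, B:2, C:2, D:1, E:3, F:1, G:1, H:3, I:3, J:1, K:2
Odd-degree vertices: A, D, E, F, G, H, I, J.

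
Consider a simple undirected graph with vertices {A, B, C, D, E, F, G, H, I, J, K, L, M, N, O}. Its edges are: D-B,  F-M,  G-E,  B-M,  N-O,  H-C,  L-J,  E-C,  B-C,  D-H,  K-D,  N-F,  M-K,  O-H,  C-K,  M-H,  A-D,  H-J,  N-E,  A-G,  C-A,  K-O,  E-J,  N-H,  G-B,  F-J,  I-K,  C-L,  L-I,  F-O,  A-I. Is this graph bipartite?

No

F-N-O-F is an odd cycle (length 3), and a bipartite graph can contain only even cycles.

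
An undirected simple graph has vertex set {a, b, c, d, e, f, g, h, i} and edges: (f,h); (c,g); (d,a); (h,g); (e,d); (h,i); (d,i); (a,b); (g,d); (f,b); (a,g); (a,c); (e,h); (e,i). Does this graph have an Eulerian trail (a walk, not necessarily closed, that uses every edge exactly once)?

Yes

Degrees: a:4, b:2, c:2, d:4, e:3, f:2, g:4, h:4, i:3
Odd-degree vertices: e, i (2 total).
The non-isolated vertices are connected and exactly 2 have odd degree, so an Eulerian trail exists (from e to i).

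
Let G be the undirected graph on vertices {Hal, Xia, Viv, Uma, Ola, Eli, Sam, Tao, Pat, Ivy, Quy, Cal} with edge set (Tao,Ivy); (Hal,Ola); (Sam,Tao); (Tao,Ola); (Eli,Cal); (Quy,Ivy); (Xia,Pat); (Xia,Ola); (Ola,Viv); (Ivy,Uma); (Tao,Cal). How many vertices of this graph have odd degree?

8

Degrees: Hal:1, Xia:2, Viv:1, Uma:1, Ola:4, Eli:1, Sam:1, Tao:4, Pat:1, Ivy:3, Quy:1, Cal:2
Odd-degree vertices: Hal, Viv, Uma, Eli, Sam, Pat, Ivy, Quy.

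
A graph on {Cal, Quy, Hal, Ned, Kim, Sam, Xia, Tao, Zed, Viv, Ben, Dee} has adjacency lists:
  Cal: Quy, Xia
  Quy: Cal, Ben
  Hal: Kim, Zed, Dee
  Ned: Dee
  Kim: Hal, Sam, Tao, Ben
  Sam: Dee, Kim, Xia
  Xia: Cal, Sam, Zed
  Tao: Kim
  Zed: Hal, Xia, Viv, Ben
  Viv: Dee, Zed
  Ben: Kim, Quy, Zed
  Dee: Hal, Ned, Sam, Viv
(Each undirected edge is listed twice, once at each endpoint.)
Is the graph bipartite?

Viv-Zed-Xia-Sam-Dee-Viv is an odd cycle (length 5), and a bipartite graph can contain only even cycles.

No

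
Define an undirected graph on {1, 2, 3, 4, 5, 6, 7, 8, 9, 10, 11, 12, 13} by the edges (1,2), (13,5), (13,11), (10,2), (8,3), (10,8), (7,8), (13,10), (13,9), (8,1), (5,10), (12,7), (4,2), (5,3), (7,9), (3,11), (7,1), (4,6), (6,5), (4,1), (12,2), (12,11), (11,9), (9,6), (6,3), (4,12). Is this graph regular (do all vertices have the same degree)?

Yes

Degrees: 1:4, 2:4, 3:4, 4:4, 5:4, 6:4, 7:4, 8:4, 9:4, 10:4, 11:4, 12:4, 13:4
All degrees equal 4; the graph is regular.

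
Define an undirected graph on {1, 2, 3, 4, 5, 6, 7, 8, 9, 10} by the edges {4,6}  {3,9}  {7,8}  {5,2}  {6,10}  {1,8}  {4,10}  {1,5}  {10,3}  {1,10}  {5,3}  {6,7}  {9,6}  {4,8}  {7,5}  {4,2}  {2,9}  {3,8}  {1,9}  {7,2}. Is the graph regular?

Degrees: 1:4, 2:4, 3:4, 4:4, 5:4, 6:4, 7:4, 8:4, 9:4, 10:4
All degrees equal 4; the graph is regular.

Yes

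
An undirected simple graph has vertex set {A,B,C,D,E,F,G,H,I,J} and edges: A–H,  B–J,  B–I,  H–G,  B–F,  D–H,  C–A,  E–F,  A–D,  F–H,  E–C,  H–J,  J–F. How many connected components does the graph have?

1

Component: {A, B, C, D, E, F, G, H, I, J}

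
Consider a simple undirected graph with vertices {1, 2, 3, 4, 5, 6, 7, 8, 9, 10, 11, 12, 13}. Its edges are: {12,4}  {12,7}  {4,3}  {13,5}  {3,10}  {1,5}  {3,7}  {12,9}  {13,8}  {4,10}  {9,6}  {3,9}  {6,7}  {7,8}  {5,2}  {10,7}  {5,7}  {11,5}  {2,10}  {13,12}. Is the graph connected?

Yes

A breadth-first search from 1 visits 1, 5, 11, 7, 13, 2, 3, 10, 6, 8, 12, 9, 4 — all 13 vertices — so the graph is connected.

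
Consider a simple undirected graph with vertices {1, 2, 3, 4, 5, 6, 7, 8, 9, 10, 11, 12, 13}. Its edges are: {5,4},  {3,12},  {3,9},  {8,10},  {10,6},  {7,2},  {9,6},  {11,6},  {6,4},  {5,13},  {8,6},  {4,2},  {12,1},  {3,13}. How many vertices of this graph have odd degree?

6

Degrees: 1:1, 2:2, 3:3, 4:3, 5:2, 6:5, 7:1, 8:2, 9:2, 10:2, 11:1, 12:2, 13:2
Odd-degree vertices: 1, 3, 4, 6, 7, 11.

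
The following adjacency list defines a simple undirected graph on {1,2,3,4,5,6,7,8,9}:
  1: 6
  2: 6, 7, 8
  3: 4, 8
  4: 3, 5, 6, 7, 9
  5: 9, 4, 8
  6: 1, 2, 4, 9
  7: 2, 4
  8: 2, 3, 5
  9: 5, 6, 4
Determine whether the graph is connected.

Yes

A breadth-first search from 1 visits 1, 6, 4, 9, 2, 5, 7, 3, 8 — all 9 vertices — so the graph is connected.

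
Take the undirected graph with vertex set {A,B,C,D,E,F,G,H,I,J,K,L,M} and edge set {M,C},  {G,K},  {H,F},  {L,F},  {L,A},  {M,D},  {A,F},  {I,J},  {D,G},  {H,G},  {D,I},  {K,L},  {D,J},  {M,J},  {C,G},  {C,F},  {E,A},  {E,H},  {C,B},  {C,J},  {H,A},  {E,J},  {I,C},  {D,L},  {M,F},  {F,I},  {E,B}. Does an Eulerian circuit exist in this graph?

Degrees: A:4, B:2, C:6, D:5, E:4, F:6, G:4, H:4, I:4, J:5, K:2, L:4, M:4
D, J have odd degree; an Eulerian circuit needs every degree to be even, so none exists.

No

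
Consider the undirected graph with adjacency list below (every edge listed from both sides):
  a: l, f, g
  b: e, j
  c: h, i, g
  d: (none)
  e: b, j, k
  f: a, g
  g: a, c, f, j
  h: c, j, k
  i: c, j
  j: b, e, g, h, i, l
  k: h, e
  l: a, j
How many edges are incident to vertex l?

Neighbors of l: a, j.

2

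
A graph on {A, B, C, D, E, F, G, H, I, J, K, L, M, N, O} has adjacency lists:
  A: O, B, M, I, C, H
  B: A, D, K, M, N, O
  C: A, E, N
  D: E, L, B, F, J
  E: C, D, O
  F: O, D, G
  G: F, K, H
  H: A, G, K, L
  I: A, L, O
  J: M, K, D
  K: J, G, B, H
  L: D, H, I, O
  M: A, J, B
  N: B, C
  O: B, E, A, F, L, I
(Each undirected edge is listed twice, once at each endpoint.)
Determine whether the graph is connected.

Yes

A breadth-first search from A visits A, O, H, B, M, I, C, F, E, L, G, K, D, N, J — all 15 vertices — so the graph is connected.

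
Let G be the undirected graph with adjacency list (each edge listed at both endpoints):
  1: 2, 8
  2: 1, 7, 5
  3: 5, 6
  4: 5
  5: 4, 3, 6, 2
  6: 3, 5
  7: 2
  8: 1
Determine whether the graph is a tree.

The graph has 8 vertices and 8 edges.
Connected but with 8 > 7 edges, so it has a cycle and is not a tree.

No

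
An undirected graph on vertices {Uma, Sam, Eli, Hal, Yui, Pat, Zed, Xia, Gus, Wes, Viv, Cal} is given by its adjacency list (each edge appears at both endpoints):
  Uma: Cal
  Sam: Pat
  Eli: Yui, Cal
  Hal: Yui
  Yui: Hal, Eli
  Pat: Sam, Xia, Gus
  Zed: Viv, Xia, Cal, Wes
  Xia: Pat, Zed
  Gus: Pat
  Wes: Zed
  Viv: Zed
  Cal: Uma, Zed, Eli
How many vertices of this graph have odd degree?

8

Degrees: Uma:1, Sam:1, Eli:2, Hal:1, Yui:2, Pat:3, Zed:4, Xia:2, Gus:1, Wes:1, Viv:1, Cal:3
Odd-degree vertices: Uma, Sam, Hal, Pat, Gus, Wes, Viv, Cal.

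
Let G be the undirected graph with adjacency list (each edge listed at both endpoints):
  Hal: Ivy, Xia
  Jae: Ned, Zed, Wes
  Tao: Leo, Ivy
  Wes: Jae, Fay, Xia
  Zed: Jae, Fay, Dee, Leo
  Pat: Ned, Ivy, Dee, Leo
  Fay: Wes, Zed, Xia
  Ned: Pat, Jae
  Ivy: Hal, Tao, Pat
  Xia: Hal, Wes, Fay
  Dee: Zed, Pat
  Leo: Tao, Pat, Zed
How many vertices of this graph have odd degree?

Degrees: Hal:2, Jae:3, Tao:2, Wes:3, Zed:4, Pat:4, Fay:3, Ned:2, Ivy:3, Xia:3, Dee:2, Leo:3
Odd-degree vertices: Jae, Wes, Fay, Ivy, Xia, Leo.

6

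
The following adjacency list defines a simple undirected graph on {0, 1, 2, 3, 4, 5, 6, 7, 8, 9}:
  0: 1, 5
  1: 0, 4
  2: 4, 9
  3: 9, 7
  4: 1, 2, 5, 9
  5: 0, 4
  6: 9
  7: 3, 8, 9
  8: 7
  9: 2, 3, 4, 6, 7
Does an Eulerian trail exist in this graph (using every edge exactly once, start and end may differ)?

Degrees: 0:2, 1:2, 2:2, 3:2, 4:4, 5:2, 6:1, 7:3, 8:1, 9:5
Odd-degree vertices: 6, 7, 8, 9 (4 total).
With 4 odd-degree vertices (more than two), no single trail can use every edge.

No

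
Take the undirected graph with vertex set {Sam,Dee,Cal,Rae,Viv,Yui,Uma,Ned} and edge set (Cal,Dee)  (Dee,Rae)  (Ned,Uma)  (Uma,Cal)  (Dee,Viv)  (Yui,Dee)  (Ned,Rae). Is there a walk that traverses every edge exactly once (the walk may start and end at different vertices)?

Yes

Degrees: Sam:0, Dee:4, Cal:2, Rae:2, Viv:1, Yui:1, Uma:2, Ned:2
Odd-degree vertices: Viv, Yui (2 total).
The non-isolated vertices are connected and exactly 2 have odd degree, so an Eulerian trail exists (from Viv to Yui).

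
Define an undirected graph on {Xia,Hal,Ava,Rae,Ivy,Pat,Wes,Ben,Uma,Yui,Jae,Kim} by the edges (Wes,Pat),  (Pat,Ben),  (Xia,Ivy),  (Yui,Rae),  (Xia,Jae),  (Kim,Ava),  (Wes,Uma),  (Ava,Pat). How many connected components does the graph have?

4

Component: {Hal}
Component: {Rae, Yui}
Component: {Xia, Ivy, Jae}
Component: {Ava, Pat, Wes, Ben, Uma, Kim}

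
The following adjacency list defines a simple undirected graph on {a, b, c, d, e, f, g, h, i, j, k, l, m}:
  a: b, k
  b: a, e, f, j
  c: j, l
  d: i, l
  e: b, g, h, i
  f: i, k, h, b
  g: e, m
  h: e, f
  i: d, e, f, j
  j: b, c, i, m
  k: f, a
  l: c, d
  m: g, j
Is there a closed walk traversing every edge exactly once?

Degrees: a:2, b:4, c:2, d:2, e:4, f:4, g:2, h:2, i:4, j:4, k:2, l:2, m:2
All degrees are even and the non-isolated vertices are connected — an Eulerian circuit exists.

Yes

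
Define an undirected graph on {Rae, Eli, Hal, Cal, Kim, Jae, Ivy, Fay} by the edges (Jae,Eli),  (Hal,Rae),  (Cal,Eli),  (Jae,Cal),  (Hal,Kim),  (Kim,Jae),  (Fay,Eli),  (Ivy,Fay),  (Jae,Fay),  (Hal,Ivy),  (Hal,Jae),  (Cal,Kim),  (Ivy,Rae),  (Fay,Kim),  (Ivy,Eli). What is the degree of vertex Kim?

4

Neighbors of Kim: Hal, Cal, Jae, Fay.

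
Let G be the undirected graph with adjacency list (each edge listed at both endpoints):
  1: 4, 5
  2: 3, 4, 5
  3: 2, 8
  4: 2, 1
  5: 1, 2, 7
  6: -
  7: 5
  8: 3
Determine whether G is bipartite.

Yes

Color {3, 4, 5, 6} black and {1, 2, 7, 8} white. No edge joins two same-colored vertices, so the graph is bipartite.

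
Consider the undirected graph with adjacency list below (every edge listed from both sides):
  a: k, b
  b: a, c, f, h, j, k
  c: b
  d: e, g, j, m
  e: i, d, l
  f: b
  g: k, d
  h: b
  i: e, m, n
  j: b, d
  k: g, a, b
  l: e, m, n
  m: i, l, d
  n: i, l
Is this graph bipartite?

The cycle a-b-k-a has length 3, which is odd, so the graph is not bipartite.

No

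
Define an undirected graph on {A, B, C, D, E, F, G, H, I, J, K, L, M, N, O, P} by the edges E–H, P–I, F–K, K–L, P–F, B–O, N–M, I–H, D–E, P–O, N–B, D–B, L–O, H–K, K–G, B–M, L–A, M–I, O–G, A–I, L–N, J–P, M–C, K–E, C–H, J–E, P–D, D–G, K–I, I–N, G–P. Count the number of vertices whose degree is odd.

0

Degrees: A:2, B:4, C:2, D:4, E:4, F:2, G:4, H:4, I:6, J:2, K:6, L:4, M:4, N:4, O:4, P:6
Odd-degree vertices: none.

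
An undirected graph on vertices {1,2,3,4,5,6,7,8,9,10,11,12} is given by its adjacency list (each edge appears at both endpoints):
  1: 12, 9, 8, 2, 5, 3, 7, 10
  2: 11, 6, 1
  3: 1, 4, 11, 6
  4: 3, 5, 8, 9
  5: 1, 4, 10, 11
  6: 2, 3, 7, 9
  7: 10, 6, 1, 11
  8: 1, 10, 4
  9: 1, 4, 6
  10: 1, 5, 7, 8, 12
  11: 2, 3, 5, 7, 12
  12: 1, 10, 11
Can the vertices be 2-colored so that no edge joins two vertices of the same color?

No

The cycle 10-1-12-10 has length 3, which is odd, so the graph is not bipartite.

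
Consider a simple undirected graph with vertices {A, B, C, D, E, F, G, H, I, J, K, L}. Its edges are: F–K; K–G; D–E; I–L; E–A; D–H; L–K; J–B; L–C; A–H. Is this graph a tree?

|V| = 12, |E| = 10.
It is not connected, so it is not a tree.

No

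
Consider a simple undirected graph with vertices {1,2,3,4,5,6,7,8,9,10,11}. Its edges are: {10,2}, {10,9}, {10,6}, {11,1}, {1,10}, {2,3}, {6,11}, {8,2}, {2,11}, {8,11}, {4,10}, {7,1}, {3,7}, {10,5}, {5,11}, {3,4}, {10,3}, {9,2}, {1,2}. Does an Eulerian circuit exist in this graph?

Degrees: 1:4, 2:6, 3:4, 4:2, 5:2, 6:2, 7:2, 8:2, 9:2, 10:7, 11:5
Vertices with odd degree: 10, 11. An Eulerian circuit requires all degrees even.

No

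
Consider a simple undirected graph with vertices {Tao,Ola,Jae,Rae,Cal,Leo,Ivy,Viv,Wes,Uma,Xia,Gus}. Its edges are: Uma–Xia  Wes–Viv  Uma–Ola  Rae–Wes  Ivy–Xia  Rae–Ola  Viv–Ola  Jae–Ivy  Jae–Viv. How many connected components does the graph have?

Component: {Tao}
Component: {Cal}
Component: {Leo}
Component: {Gus}
Component: {Ola, Jae, Rae, Ivy, Viv, Wes, Uma, Xia}

5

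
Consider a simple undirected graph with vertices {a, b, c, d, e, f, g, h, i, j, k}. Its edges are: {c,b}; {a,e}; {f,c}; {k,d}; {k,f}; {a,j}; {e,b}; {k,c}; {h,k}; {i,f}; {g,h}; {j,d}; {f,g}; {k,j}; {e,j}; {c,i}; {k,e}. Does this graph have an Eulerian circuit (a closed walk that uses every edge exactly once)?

Degrees: a:2, b:2, c:4, d:2, e:4, f:4, g:2, h:2, i:2, j:4, k:6
All degrees are even and the non-isolated vertices are connected — an Eulerian circuit exists.

Yes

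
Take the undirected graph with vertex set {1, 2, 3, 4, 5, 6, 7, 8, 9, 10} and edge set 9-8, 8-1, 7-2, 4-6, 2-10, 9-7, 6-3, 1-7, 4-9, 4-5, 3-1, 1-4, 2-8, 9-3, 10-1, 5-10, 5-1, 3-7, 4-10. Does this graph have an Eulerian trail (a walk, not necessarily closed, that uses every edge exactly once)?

No

Degrees: 1:6, 2:3, 3:4, 4:5, 5:3, 6:2, 7:4, 8:3, 9:4, 10:4
Odd-degree vertices: 2, 4, 5, 8 (4 total).
With 4 odd-degree vertices (more than two), no single trail can use every edge.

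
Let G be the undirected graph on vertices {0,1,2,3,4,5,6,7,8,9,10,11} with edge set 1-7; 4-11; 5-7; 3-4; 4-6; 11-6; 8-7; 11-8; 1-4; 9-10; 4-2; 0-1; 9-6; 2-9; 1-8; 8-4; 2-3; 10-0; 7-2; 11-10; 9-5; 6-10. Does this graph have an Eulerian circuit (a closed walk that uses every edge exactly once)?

Degrees: 0:2, 1:4, 2:4, 3:2, 4:6, 5:2, 6:4, 7:4, 8:4, 9:4, 10:4, 11:4
All degrees are even and the non-isolated vertices are connected — an Eulerian circuit exists.

Yes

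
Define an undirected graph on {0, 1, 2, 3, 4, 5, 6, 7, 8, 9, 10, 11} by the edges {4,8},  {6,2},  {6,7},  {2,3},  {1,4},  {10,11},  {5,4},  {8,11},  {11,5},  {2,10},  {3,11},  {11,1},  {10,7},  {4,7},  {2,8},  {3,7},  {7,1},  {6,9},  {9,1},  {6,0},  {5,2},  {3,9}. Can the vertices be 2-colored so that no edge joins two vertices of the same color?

No

The cycle 1-4-7-1 has length 3, which is odd, so the graph is not bipartite.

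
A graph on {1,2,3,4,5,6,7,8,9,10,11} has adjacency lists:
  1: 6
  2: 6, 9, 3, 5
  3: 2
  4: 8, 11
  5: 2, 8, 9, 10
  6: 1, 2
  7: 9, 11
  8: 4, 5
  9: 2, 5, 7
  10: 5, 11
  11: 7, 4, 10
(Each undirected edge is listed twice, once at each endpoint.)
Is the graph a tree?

The graph has 11 vertices and 13 edges.
A tree on 11 vertices has exactly 10 edges; this graph has 13, so it contains a cycle and is not a tree.

No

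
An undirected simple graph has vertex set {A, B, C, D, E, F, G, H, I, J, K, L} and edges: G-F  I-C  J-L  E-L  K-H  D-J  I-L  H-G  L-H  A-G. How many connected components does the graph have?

Component: {B}
Component: {A, C, D, E, F, G, H, I, J, K, L}

2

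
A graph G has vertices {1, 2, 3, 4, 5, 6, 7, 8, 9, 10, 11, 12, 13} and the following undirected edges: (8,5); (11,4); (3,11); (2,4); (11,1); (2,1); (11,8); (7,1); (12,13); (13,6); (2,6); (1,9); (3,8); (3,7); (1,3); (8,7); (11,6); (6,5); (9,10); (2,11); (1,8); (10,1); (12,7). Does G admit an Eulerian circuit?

No

Degrees: 1:7, 2:4, 3:4, 4:2, 5:2, 6:4, 7:4, 8:5, 9:2, 10:2, 11:6, 12:2, 13:2
Vertices with odd degree: 1, 8. An Eulerian circuit requires all degrees even.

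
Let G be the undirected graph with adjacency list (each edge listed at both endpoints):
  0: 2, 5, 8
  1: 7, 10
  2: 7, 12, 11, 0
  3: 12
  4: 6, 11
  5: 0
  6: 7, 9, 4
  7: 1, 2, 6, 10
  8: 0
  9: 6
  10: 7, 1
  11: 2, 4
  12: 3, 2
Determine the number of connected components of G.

Component: {0, 1, 2, 3, 4, 5, 6, 7, 8, 9, 10, 11, 12}

1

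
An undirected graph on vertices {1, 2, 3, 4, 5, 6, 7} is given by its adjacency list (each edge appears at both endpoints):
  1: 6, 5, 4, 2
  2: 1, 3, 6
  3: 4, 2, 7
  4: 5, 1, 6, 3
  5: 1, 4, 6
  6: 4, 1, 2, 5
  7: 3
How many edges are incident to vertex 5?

Neighbors of 5: 1, 4, 6.

3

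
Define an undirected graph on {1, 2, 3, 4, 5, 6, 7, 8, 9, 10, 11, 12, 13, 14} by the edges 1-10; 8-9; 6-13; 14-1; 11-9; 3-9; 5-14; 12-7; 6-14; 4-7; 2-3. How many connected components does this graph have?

Component: {4, 7, 12}
Component: {2, 3, 8, 9, 11}
Component: {1, 5, 6, 10, 13, 14}

3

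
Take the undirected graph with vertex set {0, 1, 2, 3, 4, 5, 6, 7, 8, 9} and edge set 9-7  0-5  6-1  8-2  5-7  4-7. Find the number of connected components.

Component: {3}
Component: {1, 6}
Component: {2, 8}
Component: {0, 4, 5, 7, 9}

4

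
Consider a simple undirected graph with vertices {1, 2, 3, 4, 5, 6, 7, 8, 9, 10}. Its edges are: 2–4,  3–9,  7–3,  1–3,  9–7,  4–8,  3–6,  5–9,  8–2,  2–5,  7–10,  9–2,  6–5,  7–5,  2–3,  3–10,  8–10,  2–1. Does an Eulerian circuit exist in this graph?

Degrees: 1:2, 2:6, 3:6, 4:2, 5:4, 6:2, 7:4, 8:3, 9:4, 10:3
8, 10 have odd degree; an Eulerian circuit needs every degree to be even, so none exists.

No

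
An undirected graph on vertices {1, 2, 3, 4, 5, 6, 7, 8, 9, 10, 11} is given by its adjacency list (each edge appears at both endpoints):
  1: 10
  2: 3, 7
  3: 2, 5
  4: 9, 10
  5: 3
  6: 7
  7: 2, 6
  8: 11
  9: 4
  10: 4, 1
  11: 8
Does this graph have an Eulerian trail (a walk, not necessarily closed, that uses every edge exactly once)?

No

Degrees: 1:1, 2:2, 3:2, 4:2, 5:1, 6:1, 7:2, 8:1, 9:1, 10:2, 11:1
Odd-degree vertices: 1, 5, 6, 8, 9, 11 (6 total).
An Eulerian trail requires 0 or 2 odd-degree vertices; here there are 6.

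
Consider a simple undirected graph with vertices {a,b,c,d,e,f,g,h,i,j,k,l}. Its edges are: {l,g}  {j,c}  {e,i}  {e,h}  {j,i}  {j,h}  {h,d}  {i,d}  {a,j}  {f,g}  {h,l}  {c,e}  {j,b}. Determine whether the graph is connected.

Component: {k}
Component: {a, b, c, d, e, f, g, h, i, j, l}
There are 2 separate components, so the graph is not connected.

No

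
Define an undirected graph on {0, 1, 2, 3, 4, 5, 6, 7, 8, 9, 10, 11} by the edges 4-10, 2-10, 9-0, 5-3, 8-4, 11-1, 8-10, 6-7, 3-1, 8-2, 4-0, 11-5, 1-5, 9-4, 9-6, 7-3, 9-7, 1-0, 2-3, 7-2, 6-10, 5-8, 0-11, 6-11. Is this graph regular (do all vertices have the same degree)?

Yes

Degrees: 0:4, 1:4, 2:4, 3:4, 4:4, 5:4, 6:4, 7:4, 8:4, 9:4, 10:4, 11:4
Every vertex has degree 4, so the graph is 4-regular.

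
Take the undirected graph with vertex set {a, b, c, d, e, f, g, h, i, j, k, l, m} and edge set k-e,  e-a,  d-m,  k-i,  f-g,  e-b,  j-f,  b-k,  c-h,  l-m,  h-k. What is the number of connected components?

Component: {d, l, m}
Component: {f, g, j}
Component: {a, b, c, e, h, i, k}

3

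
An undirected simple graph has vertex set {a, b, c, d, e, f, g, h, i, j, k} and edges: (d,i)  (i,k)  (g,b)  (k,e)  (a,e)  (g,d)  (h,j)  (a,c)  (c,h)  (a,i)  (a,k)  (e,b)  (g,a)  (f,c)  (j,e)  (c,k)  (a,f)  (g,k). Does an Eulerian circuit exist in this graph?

Degrees: a:6, b:2, c:4, d:2, e:4, f:2, g:4, h:2, i:3, j:2, k:5
Vertices with odd degree: i, k. An Eulerian circuit requires all degrees even.

No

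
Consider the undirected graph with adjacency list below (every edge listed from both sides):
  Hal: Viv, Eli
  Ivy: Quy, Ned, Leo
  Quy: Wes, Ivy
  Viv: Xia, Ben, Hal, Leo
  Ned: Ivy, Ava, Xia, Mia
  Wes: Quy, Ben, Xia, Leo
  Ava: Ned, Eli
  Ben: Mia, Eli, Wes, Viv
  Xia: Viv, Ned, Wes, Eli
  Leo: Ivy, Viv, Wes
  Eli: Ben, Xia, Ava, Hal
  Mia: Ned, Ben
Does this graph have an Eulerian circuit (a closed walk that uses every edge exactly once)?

Degrees: Hal:2, Ivy:3, Quy:2, Viv:4, Ned:4, Wes:4, Ava:2, Ben:4, Xia:4, Leo:3, Eli:4, Mia:2
Vertices with odd degree: Ivy, Leo. An Eulerian circuit requires all degrees even.

No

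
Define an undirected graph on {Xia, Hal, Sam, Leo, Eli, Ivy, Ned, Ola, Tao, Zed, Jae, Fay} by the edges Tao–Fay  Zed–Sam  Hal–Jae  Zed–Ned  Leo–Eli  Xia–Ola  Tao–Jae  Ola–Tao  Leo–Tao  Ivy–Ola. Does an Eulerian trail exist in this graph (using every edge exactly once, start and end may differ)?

Degrees: Xia:1, Hal:1, Sam:1, Leo:2, Eli:1, Ivy:1, Ned:1, Ola:3, Tao:4, Zed:2, Jae:2, Fay:1
Odd-degree vertices: Xia, Hal, Sam, Eli, Ivy, Ned, Ola, Fay (8 total).
With 8 odd-degree vertices (more than two), no single trail can use every edge.

No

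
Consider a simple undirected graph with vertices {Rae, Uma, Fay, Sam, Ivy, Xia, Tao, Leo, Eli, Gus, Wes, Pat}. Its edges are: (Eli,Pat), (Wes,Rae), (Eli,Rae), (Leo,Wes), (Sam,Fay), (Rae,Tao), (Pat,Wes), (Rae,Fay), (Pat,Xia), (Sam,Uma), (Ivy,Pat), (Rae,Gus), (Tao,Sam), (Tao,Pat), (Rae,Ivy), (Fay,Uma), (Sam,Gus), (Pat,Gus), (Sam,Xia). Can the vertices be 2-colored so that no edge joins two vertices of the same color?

No

The cycle Fay-Uma-Sam-Fay has length 3, which is odd, so the graph is not bipartite.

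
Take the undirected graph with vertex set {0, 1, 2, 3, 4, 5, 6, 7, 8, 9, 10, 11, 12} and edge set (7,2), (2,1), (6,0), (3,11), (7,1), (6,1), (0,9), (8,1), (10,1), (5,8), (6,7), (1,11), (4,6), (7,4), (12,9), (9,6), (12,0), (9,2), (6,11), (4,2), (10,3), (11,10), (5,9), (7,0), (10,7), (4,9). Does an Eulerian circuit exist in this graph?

Degrees: 0:4, 1:6, 2:4, 3:2, 4:4, 5:2, 6:6, 7:6, 8:2, 9:6, 10:4, 11:4, 12:2
All degrees are even and the non-isolated vertices are connected — an Eulerian circuit exists.

Yes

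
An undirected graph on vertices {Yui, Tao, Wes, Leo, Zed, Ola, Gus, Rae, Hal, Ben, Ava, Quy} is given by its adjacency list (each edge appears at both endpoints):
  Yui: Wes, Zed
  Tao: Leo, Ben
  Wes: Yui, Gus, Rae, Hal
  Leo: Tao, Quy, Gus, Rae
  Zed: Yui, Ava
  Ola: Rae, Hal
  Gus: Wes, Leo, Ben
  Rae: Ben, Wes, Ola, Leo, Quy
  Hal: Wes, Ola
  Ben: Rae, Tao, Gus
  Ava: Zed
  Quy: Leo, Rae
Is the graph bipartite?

No

Leo-Rae-Quy-Leo is an odd cycle (length 3), and a bipartite graph can contain only even cycles.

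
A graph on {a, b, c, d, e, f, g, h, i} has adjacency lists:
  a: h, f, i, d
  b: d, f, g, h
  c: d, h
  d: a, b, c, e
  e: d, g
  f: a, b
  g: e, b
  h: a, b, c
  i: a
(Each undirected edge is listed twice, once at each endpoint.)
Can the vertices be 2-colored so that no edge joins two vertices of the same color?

Yes

Partition the vertices as {d, f, g, h, i} vs {a, b, c, e}. Each listed edge has one endpoint in each part, so the graph is bipartite.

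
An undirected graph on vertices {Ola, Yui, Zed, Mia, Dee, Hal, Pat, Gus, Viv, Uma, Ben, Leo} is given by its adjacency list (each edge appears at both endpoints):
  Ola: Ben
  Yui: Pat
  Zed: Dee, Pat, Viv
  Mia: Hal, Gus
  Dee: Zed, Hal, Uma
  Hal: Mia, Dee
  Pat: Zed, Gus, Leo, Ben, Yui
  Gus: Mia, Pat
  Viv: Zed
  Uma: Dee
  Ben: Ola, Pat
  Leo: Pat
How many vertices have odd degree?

8

Degrees: Ola:1, Yui:1, Zed:3, Mia:2, Dee:3, Hal:2, Pat:5, Gus:2, Viv:1, Uma:1, Ben:2, Leo:1
Odd-degree vertices: Ola, Yui, Zed, Dee, Pat, Viv, Uma, Leo.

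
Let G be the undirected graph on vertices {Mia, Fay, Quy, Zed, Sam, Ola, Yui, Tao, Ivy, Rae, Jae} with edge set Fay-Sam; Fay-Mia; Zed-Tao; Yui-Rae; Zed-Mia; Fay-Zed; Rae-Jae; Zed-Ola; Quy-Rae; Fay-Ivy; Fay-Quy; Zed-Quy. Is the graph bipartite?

Fay-Zed-Quy-Fay is an odd cycle (length 3), and a bipartite graph can contain only even cycles.

No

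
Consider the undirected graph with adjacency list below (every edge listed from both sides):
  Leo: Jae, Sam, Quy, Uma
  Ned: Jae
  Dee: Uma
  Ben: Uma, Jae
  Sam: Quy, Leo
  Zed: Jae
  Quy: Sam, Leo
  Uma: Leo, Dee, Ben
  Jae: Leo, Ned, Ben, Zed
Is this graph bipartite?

No

The cycle Quy-Sam-Leo-Quy has length 3, which is odd, so the graph is not bipartite.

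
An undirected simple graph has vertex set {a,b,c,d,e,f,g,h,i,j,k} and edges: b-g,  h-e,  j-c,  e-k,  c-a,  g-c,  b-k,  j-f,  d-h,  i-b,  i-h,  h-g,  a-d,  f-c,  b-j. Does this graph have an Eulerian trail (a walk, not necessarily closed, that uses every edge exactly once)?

Yes

Degrees: a:2, b:4, c:4, d:2, e:2, f:2, g:3, h:4, i:2, j:3, k:2
Odd-degree vertices: g, j (2 total).
With 2 odd-degree vertices and all edges in one connected piece, an Eulerian trail exists (from g to j).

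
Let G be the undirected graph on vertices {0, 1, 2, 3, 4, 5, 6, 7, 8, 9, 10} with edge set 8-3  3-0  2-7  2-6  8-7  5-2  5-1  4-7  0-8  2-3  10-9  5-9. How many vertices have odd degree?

Degrees: 0:2, 1:1, 2:4, 3:3, 4:1, 5:3, 6:1, 7:3, 8:3, 9:2, 10:1
Odd-degree vertices: 1, 3, 4, 5, 6, 7, 8, 10.

8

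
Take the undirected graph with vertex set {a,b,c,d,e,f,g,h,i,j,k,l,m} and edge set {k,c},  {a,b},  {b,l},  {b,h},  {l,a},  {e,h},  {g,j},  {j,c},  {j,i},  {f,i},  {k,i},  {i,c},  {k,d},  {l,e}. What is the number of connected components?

3

Component: {m}
Component: {a, b, e, h, l}
Component: {c, d, f, g, i, j, k}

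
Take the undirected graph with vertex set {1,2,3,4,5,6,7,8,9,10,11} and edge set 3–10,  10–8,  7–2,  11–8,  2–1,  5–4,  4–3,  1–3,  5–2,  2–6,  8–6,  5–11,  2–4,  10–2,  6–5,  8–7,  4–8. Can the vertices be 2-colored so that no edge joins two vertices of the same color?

No

The cycle 5-2-6-5 has length 3, which is odd, so the graph is not bipartite.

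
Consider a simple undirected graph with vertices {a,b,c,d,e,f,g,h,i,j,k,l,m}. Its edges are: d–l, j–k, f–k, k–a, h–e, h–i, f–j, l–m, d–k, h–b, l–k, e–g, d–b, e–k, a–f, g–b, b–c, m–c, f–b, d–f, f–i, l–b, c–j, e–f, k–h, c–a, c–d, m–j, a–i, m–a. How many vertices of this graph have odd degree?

6

Degrees: a:5, b:6, c:5, d:5, e:4, f:7, g:2, h:4, i:3, j:4, k:7, l:4, m:4
Odd-degree vertices: a, c, d, f, i, k.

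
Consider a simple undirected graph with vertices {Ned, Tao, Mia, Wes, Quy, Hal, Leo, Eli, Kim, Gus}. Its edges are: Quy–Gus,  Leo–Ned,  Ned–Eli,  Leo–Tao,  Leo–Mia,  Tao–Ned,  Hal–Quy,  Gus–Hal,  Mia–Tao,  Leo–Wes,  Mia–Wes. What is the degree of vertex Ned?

3

Neighbors of Ned: Tao, Leo, Eli.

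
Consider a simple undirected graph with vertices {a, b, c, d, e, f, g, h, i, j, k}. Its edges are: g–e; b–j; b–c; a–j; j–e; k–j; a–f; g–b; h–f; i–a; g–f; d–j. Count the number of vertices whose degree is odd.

10

Degrees: a:3, b:3, c:1, d:1, e:2, f:3, g:3, h:1, i:1, j:5, k:1
Odd-degree vertices: a, b, c, d, f, g, h, i, j, k.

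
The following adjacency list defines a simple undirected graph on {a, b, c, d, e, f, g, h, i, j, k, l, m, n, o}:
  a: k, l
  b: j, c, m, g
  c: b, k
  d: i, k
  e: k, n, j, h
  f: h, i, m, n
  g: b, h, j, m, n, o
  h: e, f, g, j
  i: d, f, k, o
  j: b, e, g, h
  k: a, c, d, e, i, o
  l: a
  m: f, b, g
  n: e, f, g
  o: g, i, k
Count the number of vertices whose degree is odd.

4

Degrees: a:2, b:4, c:2, d:2, e:4, f:4, g:6, h:4, i:4, j:4, k:6, l:1, m:3, n:3, o:3
Odd-degree vertices: l, m, n, o.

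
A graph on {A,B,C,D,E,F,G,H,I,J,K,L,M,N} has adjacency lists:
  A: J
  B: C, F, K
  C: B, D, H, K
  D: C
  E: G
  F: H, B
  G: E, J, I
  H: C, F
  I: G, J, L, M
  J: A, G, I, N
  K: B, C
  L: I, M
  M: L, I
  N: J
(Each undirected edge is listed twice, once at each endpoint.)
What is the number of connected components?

Component: {B, C, D, F, H, K}
Component: {A, E, G, I, J, L, M, N}

2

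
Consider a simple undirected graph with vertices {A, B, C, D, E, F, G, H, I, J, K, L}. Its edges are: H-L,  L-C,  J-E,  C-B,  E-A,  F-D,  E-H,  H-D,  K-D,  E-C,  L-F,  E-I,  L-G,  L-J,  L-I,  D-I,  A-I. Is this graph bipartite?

The cycle I-A-E-I has length 3, which is odd, so the graph is not bipartite.

No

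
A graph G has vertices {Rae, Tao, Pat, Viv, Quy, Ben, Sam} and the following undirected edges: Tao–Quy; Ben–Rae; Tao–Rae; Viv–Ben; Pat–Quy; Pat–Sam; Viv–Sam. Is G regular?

Yes

Degrees: Rae:2, Tao:2, Pat:2, Viv:2, Quy:2, Ben:2, Sam:2
Every vertex has degree 2, so the graph is 2-regular.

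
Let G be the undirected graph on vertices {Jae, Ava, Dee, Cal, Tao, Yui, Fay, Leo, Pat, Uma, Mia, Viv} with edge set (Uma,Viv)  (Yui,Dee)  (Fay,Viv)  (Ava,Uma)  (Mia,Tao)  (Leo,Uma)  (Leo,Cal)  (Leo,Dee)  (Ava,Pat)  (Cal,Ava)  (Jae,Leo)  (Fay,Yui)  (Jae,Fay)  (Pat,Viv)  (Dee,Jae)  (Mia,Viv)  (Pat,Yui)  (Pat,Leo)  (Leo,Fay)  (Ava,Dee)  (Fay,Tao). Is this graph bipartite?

No

Leo-Jae-Dee-Leo is an odd cycle (length 3), and a bipartite graph can contain only even cycles.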